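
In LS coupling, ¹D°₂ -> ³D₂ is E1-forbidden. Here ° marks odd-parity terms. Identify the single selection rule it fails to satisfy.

the ΔS = 0 rule

Reading off the term symbols: S 0→1, L 2→2, J 2→2, parity odd→even.
Parity must change: odd → even — ok.
ΔS = 0: S: 0 → 1 — fails.
ΔL = 0, ±1 (not L=0↔0): L: 2 → 2, ΔL = +0 — ok.
ΔJ = 0, ±1 (not J=0↔0): J: 2 → 2, ΔJ = +0 — ok.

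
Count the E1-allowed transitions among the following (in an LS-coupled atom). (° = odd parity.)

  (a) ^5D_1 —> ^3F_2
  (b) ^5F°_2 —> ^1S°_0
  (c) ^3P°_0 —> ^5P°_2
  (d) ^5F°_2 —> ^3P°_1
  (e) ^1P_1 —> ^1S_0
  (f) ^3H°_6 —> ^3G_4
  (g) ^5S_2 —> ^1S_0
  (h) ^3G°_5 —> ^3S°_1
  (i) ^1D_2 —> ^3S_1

(a) forbidden (parity, ΔS fail)
(b) forbidden (parity, ΔS, ΔL, ΔJ fail)
(c) forbidden (parity, ΔS, ΔJ fail)
(d) forbidden (parity, ΔS, ΔL fail)
(e) forbidden (parity fails)
(f) forbidden (ΔJ fails)
(g) forbidden (parity, ΔS, ΔL, ΔJ fail)
(h) forbidden (parity, ΔL, ΔJ fail)
(i) forbidden (parity, ΔS, ΔL fail)
Total allowed: 0 of 9.

0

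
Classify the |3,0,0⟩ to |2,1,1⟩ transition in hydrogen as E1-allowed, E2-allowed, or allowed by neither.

Δl = 1 − 0 = +1; l_i + l_f = 1.
Δm_l = +1.
E1 (Δl = ±1, |Δm_l| ≤ 1): satisfied.
E2 (Δl = 0,±2, l_i+l_f ≥ 2, |Δm_l| ≤ 2): not satisfied.

E1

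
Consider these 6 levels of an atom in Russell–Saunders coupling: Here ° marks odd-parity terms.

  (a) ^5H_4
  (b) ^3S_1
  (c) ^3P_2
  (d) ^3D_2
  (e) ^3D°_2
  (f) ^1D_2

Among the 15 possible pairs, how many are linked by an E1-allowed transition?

2

(a)–(b): forbidden (parity, ΔS, ΔL, ΔJ).
(a)–(c): forbidden (parity, ΔS, ΔL, ΔJ).
(a)–(d): forbidden (parity, ΔS, ΔL, ΔJ).
(a)–(e): forbidden (ΔS, ΔL, ΔJ).
(a)–(f): forbidden (parity, ΔS, ΔL, ΔJ).
(b)–(c): forbidden (parity).
(b)–(d): forbidden (parity, ΔL).
(b)–(e): forbidden (ΔL).
(b)–(f): forbidden (parity, ΔS, ΔL).
(c)–(d): forbidden (parity).
(c)–(e): allowed.
(c)–(f): forbidden (parity, ΔS).
(d)–(e): allowed.
(d)–(f): forbidden (parity, ΔS).
(e)–(f): forbidden (ΔS).
Allowed pairs: 2 of 15.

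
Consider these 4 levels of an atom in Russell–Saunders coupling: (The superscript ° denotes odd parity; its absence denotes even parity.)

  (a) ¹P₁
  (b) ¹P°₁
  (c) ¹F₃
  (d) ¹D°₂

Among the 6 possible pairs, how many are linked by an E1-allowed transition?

(a)–(b): allowed.
(a)–(c): forbidden (parity, ΔL, ΔJ).
(a)–(d): allowed.
(b)–(c): forbidden (ΔL, ΔJ).
(b)–(d): forbidden (parity).
(c)–(d): allowed.
Allowed pairs: 3 of 6.

3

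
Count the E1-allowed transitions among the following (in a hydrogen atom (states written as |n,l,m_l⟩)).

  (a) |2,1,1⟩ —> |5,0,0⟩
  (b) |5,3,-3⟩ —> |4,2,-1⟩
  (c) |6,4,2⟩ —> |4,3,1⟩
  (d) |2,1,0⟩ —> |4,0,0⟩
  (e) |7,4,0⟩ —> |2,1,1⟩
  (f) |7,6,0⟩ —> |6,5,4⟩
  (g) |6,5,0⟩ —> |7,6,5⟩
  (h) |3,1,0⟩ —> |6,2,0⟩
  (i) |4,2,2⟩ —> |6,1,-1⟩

4

(a) allowed
(b) forbidden — Δm_l = +2 (E1 requires Δm_l = 0, ±1)
(c) allowed
(d) allowed
(e) forbidden — Δl = -3 (E1 requires Δl = ±1)
(f) forbidden — Δm_l = +4 (E1 requires Δm_l = 0, ±1)
(g) forbidden — Δm_l = +5 (E1 requires Δm_l = 0, ±1)
(h) allowed
(i) forbidden — Δm_l = -3 (E1 requires Δm_l = 0, ±1)
Total allowed: 4 of 9.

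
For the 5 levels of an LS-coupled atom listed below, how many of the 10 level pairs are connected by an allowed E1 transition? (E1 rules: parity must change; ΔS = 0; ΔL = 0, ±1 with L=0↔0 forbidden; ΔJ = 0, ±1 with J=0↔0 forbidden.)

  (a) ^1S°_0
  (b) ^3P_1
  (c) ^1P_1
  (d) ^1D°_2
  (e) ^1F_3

3

(a)–(b): forbidden (ΔS).
(a)–(c): allowed.
(a)–(d): forbidden (parity, ΔL, ΔJ).
(a)–(e): forbidden (ΔL, ΔJ).
(b)–(c): forbidden (parity, ΔS).
(b)–(d): forbidden (ΔS).
(b)–(e): forbidden (parity, ΔS, ΔL, ΔJ).
(c)–(d): allowed.
(c)–(e): forbidden (parity, ΔL, ΔJ).
(d)–(e): allowed.
Allowed pairs: 3 of 10.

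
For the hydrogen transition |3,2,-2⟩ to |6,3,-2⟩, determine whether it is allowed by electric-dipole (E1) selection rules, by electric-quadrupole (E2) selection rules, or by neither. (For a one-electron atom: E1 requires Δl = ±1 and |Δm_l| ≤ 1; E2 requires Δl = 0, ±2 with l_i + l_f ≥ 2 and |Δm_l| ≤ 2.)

Δl = 3 − 2 = +1; l_i + l_f = 5.
Δm_l = +0.
E1 (Δl = ±1, |Δm_l| ≤ 1): satisfied.
E2 (Δl = 0,±2, l_i+l_f ≥ 2, |Δm_l| ≤ 2): not satisfied.

E1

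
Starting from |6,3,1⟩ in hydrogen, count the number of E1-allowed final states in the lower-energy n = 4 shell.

E1 requires Δl = ±1, so l_f ∈ {2, 4}; with 0 ≤ l_f ≤ n_f−1 = 3, the allowed l_f values are {2}.
For l_f = 2: m_f ∈ {m_i−1, m_i, m_i+1} ∩ [−2, 2] = {0, 1, 2} → 3 states.
Total: 3.

3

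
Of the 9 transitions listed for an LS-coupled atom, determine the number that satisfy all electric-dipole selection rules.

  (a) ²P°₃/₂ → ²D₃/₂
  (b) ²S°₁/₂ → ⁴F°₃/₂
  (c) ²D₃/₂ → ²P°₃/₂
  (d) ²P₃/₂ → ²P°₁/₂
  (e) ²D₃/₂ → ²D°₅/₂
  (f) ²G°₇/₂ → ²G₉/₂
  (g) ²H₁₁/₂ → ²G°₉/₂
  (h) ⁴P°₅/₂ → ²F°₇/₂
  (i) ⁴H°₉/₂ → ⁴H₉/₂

(a) allowed
(b) forbidden (parity, ΔS, ΔL fail)
(c) allowed
(d) allowed
(e) allowed
(f) allowed
(g) allowed
(h) forbidden (parity, ΔS, ΔL fail)
(i) allowed
Total allowed: 7 of 9.

7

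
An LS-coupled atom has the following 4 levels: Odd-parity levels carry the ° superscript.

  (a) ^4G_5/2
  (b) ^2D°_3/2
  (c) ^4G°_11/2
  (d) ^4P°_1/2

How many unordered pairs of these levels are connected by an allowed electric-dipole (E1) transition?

(a)–(b): forbidden (ΔS, ΔL).
(a)–(c): forbidden (ΔJ).
(a)–(d): forbidden (ΔL, ΔJ).
(b)–(c): forbidden (parity, ΔS, ΔL, ΔJ).
(b)–(d): forbidden (parity, ΔS).
(c)–(d): forbidden (parity, ΔL, ΔJ).
Allowed pairs: 0 of 6.

0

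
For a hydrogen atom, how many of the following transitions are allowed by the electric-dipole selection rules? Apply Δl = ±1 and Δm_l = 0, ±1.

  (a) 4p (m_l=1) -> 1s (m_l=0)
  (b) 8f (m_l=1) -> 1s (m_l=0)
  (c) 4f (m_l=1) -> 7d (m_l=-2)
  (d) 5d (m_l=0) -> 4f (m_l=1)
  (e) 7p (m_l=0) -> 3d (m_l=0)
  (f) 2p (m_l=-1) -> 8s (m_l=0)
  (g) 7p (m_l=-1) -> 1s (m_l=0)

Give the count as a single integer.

5

(a) allowed
(b) forbidden — Δl = -3 (E1 requires Δl = ±1)
(c) forbidden — Δm_l = -3 (E1 requires Δm_l = 0, ±1)
(d) allowed
(e) allowed
(f) allowed
(g) allowed
Total allowed: 5 of 7.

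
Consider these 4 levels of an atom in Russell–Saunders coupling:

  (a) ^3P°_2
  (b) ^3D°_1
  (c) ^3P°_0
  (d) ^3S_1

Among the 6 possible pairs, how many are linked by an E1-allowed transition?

(a)–(b): forbidden (parity).
(a)–(c): forbidden (parity, ΔJ).
(a)–(d): allowed.
(b)–(c): forbidden (parity).
(b)–(d): forbidden (ΔL).
(c)–(d): allowed.
Allowed pairs: 2 of 6.

2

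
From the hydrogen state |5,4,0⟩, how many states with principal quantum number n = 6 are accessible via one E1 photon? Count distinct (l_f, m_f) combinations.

E1 requires Δl = ±1, so l_f ∈ {3, 5}; with 0 ≤ l_f ≤ n_f−1 = 5, the allowed l_f values are {3, 5}.
For l_f = 3: m_f ∈ {m_i−1, m_i, m_i+1} ∩ [−3, 3] = {-1, 0, 1} → 3 states.
For l_f = 5: m_f ∈ {m_i−1, m_i, m_i+1} ∩ [−5, 5] = {-1, 0, 1} → 3 states.
Total: 6.

6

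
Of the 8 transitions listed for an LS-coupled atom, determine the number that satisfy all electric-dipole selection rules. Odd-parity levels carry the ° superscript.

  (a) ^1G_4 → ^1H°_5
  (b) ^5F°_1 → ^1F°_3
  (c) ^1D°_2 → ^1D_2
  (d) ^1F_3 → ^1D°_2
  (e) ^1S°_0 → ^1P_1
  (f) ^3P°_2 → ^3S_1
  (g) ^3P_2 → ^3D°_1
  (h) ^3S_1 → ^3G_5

(a) allowed
(b) forbidden (parity, ΔS, ΔJ fail)
(c) allowed
(d) allowed
(e) allowed
(f) allowed
(g) allowed
(h) forbidden (parity, ΔL, ΔJ fail)
Total allowed: 6 of 8.

6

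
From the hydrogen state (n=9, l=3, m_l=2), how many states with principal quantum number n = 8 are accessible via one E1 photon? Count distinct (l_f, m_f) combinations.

5

E1 requires Δl = ±1, so l_f ∈ {2, 4}; with 0 ≤ l_f ≤ n_f−1 = 7, the allowed l_f values are {2, 4}.
For l_f = 2: m_f ∈ {m_i−1, m_i, m_i+1} ∩ [−2, 2] = {1, 2} → 2 states.
For l_f = 4: m_f ∈ {m_i−1, m_i, m_i+1} ∩ [−4, 4] = {1, 2, 3} → 3 states.
Total: 5.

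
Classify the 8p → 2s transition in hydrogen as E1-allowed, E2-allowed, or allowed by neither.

Δl = 0 − 1 = -1; l_i + l_f = 1.
E1 (Δl = ±1): satisfied.
E2 (Δl = 0,±2, l_i+l_f ≥ 2): not satisfied.

E1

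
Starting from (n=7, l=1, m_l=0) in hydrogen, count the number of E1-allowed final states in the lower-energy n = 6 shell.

E1 requires Δl = ±1, so l_f ∈ {0, 2}; with 0 ≤ l_f ≤ n_f−1 = 5, the allowed l_f values are {0, 2}.
For l_f = 0: m_f ∈ {m_i−1, m_i, m_i+1} ∩ [−0, 0] = {0} → 1 state.
For l_f = 2: m_f ∈ {m_i−1, m_i, m_i+1} ∩ [−2, 2] = {-1, 0, 1} → 3 states.
Total: 4.

4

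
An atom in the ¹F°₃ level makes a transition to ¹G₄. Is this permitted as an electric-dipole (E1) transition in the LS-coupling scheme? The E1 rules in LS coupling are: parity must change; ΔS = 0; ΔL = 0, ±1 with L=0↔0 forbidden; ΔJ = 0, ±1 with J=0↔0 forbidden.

allowed

ΔS = 0: S: 0 → 0 — ✓.
Parity must change: odd → even — ✓.
ΔL = 0, ±1 (not L=0↔0): L: 3 → 4, ΔL = +1 — ✓.
ΔJ = 0, ±1 (not J=0↔0): J: 3 → 4, ΔJ = +1 — ✓.
All four E1 rules are satisfied.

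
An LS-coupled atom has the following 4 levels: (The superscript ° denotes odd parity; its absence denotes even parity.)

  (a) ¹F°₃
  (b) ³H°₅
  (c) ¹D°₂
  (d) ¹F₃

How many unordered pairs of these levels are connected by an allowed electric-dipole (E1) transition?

(a)–(b): forbidden (parity, ΔS, ΔL, ΔJ).
(a)–(c): forbidden (parity).
(a)–(d): allowed.
(b)–(c): forbidden (parity, ΔS, ΔL, ΔJ).
(b)–(d): forbidden (ΔS, ΔL, ΔJ).
(c)–(d): allowed.
Allowed pairs: 2 of 6.

2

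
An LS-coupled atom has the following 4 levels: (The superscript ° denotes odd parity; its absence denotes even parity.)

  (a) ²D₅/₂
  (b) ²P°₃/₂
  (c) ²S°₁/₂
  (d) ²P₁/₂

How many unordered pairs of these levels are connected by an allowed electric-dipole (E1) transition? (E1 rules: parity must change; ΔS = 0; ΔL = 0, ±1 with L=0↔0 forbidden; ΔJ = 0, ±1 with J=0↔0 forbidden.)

(a)–(b): allowed.
(a)–(c): forbidden (ΔL, ΔJ).
(a)–(d): forbidden (parity, ΔJ).
(b)–(c): forbidden (parity).
(b)–(d): allowed.
(c)–(d): allowed.
Allowed pairs: 3 of 6.

3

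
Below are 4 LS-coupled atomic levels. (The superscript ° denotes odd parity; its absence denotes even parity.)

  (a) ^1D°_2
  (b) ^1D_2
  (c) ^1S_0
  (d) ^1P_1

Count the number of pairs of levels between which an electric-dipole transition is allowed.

2

(a)–(b): allowed.
(a)–(c): forbidden (ΔL, ΔJ).
(a)–(d): allowed.
(b)–(c): forbidden (parity, ΔL, ΔJ).
(b)–(d): forbidden (parity).
(c)–(d): forbidden (parity).
Allowed pairs: 2 of 6.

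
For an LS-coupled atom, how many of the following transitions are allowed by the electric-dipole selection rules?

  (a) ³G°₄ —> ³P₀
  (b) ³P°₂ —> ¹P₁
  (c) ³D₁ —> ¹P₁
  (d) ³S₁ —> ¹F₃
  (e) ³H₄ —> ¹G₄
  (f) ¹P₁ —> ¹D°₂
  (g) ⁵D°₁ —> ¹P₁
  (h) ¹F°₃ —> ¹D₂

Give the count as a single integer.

(a) forbidden (ΔL, ΔJ fail)
(b) forbidden (ΔS fails)
(c) forbidden (parity, ΔS fail)
(d) forbidden (parity, ΔS, ΔL, ΔJ fail)
(e) forbidden (parity, ΔS fail)
(f) allowed
(g) forbidden (ΔS fails)
(h) allowed
Total allowed: 2 of 8.

2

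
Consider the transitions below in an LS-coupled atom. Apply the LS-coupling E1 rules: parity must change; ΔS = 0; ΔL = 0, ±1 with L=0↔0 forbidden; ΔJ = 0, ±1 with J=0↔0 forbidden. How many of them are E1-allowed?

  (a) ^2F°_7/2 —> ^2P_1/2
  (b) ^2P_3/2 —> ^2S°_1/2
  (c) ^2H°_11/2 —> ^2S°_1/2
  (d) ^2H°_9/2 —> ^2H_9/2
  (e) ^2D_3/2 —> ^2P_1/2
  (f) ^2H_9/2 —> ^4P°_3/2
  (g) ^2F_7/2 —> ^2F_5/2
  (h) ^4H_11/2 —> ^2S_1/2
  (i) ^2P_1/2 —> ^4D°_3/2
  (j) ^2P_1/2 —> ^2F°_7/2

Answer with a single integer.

(a) forbidden (ΔL, ΔJ fail)
(b) allowed
(c) forbidden (parity, ΔL, ΔJ fail)
(d) allowed
(e) forbidden (parity fails)
(f) forbidden (ΔS, ΔL, ΔJ fail)
(g) forbidden (parity fails)
(h) forbidden (parity, ΔS, ΔL, ΔJ fail)
(i) forbidden (ΔS fails)
(j) forbidden (ΔL, ΔJ fail)
Total allowed: 2 of 10.

2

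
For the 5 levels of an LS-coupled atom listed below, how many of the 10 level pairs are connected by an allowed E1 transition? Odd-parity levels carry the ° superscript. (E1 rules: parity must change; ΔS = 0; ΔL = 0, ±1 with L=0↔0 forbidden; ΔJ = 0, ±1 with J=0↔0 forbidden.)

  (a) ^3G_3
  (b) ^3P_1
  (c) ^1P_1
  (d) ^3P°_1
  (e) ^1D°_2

(a)–(b): forbidden (parity, ΔL, ΔJ).
(a)–(c): forbidden (parity, ΔS, ΔL, ΔJ).
(a)–(d): forbidden (ΔL, ΔJ).
(a)–(e): forbidden (ΔS, ΔL).
(b)–(c): forbidden (parity, ΔS).
(b)–(d): allowed.
(b)–(e): forbidden (ΔS).
(c)–(d): forbidden (ΔS).
(c)–(e): allowed.
(d)–(e): forbidden (parity, ΔS).
Allowed pairs: 2 of 10.

2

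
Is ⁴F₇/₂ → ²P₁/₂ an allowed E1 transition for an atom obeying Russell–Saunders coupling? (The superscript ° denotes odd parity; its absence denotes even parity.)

ΔL = 0, ±1 (not L=0↔0): L: 3 → 1, ΔL = -2 — fails.
Parity must change: even → even — fails.
ΔJ = 0, ±1 (not J=0↔0): J: 7/2 → 1/2, ΔJ = -3 — fails.
ΔS = 0: S: 3/2 → 1/2 — fails.
Rule(s) violated: parity, ΔS, ΔL, ΔJ.

forbidden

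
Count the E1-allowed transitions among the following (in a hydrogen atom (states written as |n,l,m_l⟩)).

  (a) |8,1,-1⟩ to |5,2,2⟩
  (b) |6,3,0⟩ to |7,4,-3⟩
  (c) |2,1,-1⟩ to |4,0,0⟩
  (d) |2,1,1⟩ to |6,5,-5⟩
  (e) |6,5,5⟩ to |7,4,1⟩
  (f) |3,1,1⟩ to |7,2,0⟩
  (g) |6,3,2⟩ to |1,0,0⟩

(a) forbidden — Δm_l = +3 (E1 requires Δm_l = 0, ±1)
(b) forbidden — Δm_l = -3 (E1 requires Δm_l = 0, ±1)
(c) allowed
(d) forbidden — Δl = +4 (E1 requires Δl = ±1); Δm_l = -6 (E1 requires Δm_l = 0, ±1)
(e) forbidden — Δm_l = -4 (E1 requires Δm_l = 0, ±1)
(f) allowed
(g) forbidden — Δl = -3 (E1 requires Δl = ±1); Δm_l = -2 (E1 requires Δm_l = 0, ±1)
Total allowed: 2 of 7.

2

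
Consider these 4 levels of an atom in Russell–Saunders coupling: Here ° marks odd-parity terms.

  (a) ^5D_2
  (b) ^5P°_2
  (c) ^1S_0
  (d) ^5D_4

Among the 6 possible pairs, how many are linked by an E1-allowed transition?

1

(a)–(b): allowed.
(a)–(c): forbidden (parity, ΔS, ΔL, ΔJ).
(a)–(d): forbidden (parity, ΔJ).
(b)–(c): forbidden (ΔS, ΔJ).
(b)–(d): forbidden (ΔJ).
(c)–(d): forbidden (parity, ΔS, ΔL, ΔJ).
Allowed pairs: 1 of 6.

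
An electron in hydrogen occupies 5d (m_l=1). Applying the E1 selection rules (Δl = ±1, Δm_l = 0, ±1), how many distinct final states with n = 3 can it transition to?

2

E1 requires Δl = ±1, so l_f ∈ {1, 3}; with 0 ≤ l_f ≤ n_f−1 = 2, the allowed l_f values are {1}.
For l_f = 1: m_f ∈ {m_i−1, m_i, m_i+1} ∩ [−1, 1] = {0, 1} → 2 states.
Total: 2.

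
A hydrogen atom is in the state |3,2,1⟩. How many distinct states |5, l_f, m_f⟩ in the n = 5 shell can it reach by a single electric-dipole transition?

E1 requires Δl = ±1, so l_f ∈ {1, 3}; with 0 ≤ l_f ≤ n_f−1 = 4, the allowed l_f values are {1, 3}.
For l_f = 1: m_f ∈ {m_i−1, m_i, m_i+1} ∩ [−1, 1] = {0, 1} → 2 states.
For l_f = 3: m_f ∈ {m_i−1, m_i, m_i+1} ∩ [−3, 3] = {0, 1, 2} → 3 states.
Total: 5.

5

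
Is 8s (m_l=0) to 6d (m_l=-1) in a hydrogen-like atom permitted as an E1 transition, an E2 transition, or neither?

Δl = 2 − 0 = +2; l_i + l_f = 2.
Δm_l = -1.
E1 (Δl = ±1, |Δm_l| ≤ 1): not satisfied.
E2 (Δl = 0,±2, l_i+l_f ≥ 2, |Δm_l| ≤ 2): satisfied.

E2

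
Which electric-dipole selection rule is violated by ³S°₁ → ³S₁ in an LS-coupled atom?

Parity must change: odd → even — ✓.
ΔS = 0: S: 1 → 1 — ✓.
ΔL = 0, ±1 (not L=0↔0): L: 0 → 0, ΔL = +0 — ✗.
ΔJ = 0, ±1 (not J=0↔0): J: 1 → 1, ΔJ = +0 — ✓.

the L=0 ↔ L=0 exclusion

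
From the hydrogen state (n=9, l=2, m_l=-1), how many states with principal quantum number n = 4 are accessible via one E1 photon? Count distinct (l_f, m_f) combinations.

5

E1 requires Δl = ±1, so l_f ∈ {1, 3}; with 0 ≤ l_f ≤ n_f−1 = 3, the allowed l_f values are {1, 3}.
For l_f = 1: m_f ∈ {m_i−1, m_i, m_i+1} ∩ [−1, 1] = {-1, 0} → 2 states.
For l_f = 3: m_f ∈ {m_i−1, m_i, m_i+1} ∩ [−3, 3] = {-2, -1, 0} → 3 states.
Total: 5.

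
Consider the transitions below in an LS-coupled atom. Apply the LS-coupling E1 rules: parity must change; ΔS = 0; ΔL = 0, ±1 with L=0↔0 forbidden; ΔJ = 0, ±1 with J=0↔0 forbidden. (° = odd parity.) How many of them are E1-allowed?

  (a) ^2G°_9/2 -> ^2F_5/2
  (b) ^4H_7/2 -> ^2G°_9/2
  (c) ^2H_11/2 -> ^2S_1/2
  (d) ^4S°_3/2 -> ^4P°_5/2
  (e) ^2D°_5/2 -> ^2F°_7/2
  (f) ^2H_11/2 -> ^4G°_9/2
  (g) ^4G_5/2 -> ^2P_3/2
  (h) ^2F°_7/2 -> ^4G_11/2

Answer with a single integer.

0

(a) forbidden (ΔJ fails)
(b) forbidden (ΔS fails)
(c) forbidden (parity, ΔL, ΔJ fail)
(d) forbidden (parity fails)
(e) forbidden (parity fails)
(f) forbidden (ΔS fails)
(g) forbidden (parity, ΔS, ΔL fail)
(h) forbidden (ΔS, ΔJ fail)
Total allowed: 0 of 8.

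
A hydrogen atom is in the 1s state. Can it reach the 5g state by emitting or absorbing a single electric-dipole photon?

forbidden

Δl = 4 − 0 = +4; the E1 rule Δl = ±1 is fails.
The transition is electric-dipole forbidden.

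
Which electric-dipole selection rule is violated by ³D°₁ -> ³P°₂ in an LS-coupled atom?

parity

Initial level: S=1, L=2, J=1, parity odd. Final level: S=1, L=1, J=2, parity odd.
Parity must change: odd → odd — fails.
ΔS = 0: S: 1 → 1 — passes.
ΔL = 0, ±1 (not L=0↔0): L: 2 → 1, ΔL = -1 — passes.
ΔJ = 0, ±1 (not J=0↔0): J: 1 → 2, ΔJ = +1 — passes.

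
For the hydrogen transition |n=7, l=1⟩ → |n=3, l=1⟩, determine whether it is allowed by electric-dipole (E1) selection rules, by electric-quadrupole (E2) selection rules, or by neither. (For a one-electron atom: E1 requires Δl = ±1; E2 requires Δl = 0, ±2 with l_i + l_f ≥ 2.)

Δl = 1 − 1 = +0; l_i + l_f = 2.
E1 (Δl = ±1): not satisfied.
E2 (Δl = 0,±2, l_i+l_f ≥ 2): satisfied.

E2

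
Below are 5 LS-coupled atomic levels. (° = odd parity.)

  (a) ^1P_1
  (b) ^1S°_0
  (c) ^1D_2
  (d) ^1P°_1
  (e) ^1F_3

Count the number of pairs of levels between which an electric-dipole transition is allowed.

3

(a)–(b): allowed.
(a)–(c): forbidden (parity).
(a)–(d): allowed.
(a)–(e): forbidden (parity, ΔL, ΔJ).
(b)–(c): forbidden (ΔL, ΔJ).
(b)–(d): forbidden (parity).
(b)–(e): forbidden (ΔL, ΔJ).
(c)–(d): allowed.
(c)–(e): forbidden (parity).
(d)–(e): forbidden (ΔL, ΔJ).
Allowed pairs: 3 of 10.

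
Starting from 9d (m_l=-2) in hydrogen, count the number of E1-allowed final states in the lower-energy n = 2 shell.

1

E1 requires Δl = ±1, so l_f ∈ {1, 3}; with 0 ≤ l_f ≤ n_f−1 = 1, the allowed l_f values are {1}.
For l_f = 1: m_f ∈ {m_i−1, m_i, m_i+1} ∩ [−1, 1] = {-1} → 1 state.
Total: 1.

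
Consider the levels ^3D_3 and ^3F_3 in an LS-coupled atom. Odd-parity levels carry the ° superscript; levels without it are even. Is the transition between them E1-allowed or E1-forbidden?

Parity must change: even → even — ✗.
ΔS = 0: S: 1 → 1 — ✓.
ΔL = 0, ±1 (not L=0↔0): L: 2 → 3, ΔL = +1 — ✓.
ΔJ = 0, ±1 (not J=0↔0): J: 3 → 3, ΔJ = +0 — ✓.
Rule(s) violated: parity.

forbidden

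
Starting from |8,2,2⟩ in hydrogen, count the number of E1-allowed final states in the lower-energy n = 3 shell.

1

E1 requires Δl = ±1, so l_f ∈ {1, 3}; with 0 ≤ l_f ≤ n_f−1 = 2, the allowed l_f values are {1}.
For l_f = 1: m_f ∈ {m_i−1, m_i, m_i+1} ∩ [−1, 1] = {1} → 1 state.
Total: 1.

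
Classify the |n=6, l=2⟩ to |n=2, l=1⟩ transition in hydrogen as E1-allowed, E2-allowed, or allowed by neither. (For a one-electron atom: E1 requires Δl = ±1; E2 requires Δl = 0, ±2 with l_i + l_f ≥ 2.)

E1

Δl = 1 − 2 = -1; l_i + l_f = 3.
E1 (Δl = ±1): satisfied.
E2 (Δl = 0,±2, l_i+l_f ≥ 2): not satisfied.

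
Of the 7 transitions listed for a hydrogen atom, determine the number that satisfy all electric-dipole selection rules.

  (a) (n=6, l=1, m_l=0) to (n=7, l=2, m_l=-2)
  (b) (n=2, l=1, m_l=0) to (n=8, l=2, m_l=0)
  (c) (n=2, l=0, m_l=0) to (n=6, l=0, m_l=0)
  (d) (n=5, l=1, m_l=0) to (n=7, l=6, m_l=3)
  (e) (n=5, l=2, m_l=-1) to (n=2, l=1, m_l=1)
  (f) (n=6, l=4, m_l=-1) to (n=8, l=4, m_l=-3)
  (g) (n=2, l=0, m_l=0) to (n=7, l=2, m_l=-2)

(a) forbidden — Δm_l = -2 (E1 requires Δm_l = 0, ±1)
(b) allowed
(c) forbidden — Δl = +0 (E1 requires Δl = ±1)
(d) forbidden — Δl = +5 (E1 requires Δl = ±1); Δm_l = +3 (E1 requires Δm_l = 0, ±1)
(e) forbidden — Δm_l = +2 (E1 requires Δm_l = 0, ±1)
(f) forbidden — Δl = +0 (E1 requires Δl = ±1); Δm_l = -2 (E1 requires Δm_l = 0, ±1)
(g) forbidden — Δl = +2 (E1 requires Δl = ±1); Δm_l = -2 (E1 requires Δm_l = 0, ±1)
Total allowed: 1 of 7.

1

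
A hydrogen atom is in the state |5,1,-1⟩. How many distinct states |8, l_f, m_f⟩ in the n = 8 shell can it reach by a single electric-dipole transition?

E1 requires Δl = ±1, so l_f ∈ {0, 2}; with 0 ≤ l_f ≤ n_f−1 = 7, the allowed l_f values are {0, 2}.
For l_f = 0: m_f ∈ {m_i−1, m_i, m_i+1} ∩ [−0, 0] = {0} → 1 state.
For l_f = 2: m_f ∈ {m_i−1, m_i, m_i+1} ∩ [−2, 2] = {-2, -1, 0} → 3 states.
Total: 4.

4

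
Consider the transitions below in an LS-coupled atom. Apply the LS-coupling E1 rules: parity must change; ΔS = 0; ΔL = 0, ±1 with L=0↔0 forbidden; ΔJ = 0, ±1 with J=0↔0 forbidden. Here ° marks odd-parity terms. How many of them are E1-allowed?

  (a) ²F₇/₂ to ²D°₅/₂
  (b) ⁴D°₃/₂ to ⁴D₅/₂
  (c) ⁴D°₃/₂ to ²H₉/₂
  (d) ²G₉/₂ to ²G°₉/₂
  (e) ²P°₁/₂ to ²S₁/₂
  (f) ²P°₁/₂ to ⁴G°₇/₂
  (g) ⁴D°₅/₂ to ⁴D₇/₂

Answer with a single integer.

(a) allowed
(b) allowed
(c) forbidden (ΔS, ΔL, ΔJ fail)
(d) allowed
(e) allowed
(f) forbidden (parity, ΔS, ΔL, ΔJ fail)
(g) allowed
Total allowed: 5 of 7.

5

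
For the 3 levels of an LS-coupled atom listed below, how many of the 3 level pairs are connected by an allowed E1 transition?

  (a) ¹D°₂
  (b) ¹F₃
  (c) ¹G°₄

(a)–(b): allowed.
(a)–(c): forbidden (parity, ΔL, ΔJ).
(b)–(c): allowed.
Allowed pairs: 2 of 3.

2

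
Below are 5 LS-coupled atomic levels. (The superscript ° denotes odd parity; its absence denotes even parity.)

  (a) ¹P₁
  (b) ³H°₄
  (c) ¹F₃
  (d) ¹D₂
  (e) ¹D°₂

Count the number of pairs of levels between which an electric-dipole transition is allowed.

(a)–(b): forbidden (ΔS, ΔL, ΔJ).
(a)–(c): forbidden (parity, ΔL, ΔJ).
(a)–(d): forbidden (parity).
(a)–(e): allowed.
(b)–(c): forbidden (ΔS, ΔL).
(b)–(d): forbidden (ΔS, ΔL, ΔJ).
(b)–(e): forbidden (parity, ΔS, ΔL, ΔJ).
(c)–(d): forbidden (parity).
(c)–(e): allowed.
(d)–(e): allowed.
Allowed pairs: 3 of 10.

3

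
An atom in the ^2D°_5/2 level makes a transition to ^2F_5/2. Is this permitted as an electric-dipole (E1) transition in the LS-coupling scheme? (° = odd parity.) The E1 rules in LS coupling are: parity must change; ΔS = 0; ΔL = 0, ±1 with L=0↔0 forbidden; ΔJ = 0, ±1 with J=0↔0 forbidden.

Initial level: S=1/2, L=2, J=5/2, parity odd. Final level: S=1/2, L=3, J=5/2, parity even.
Parity must change: odd → even — ✓.
ΔS = 0: S: 1/2 → 1/2 — ✓.
ΔL = 0, ±1 (not L=0↔0): L: 2 → 3, ΔL = +1 — ✓.
ΔJ = 0, ±1 (not J=0↔0): J: 5/2 → 5/2, ΔJ = +0 — ✓.
All four E1 rules are satisfied.

allowed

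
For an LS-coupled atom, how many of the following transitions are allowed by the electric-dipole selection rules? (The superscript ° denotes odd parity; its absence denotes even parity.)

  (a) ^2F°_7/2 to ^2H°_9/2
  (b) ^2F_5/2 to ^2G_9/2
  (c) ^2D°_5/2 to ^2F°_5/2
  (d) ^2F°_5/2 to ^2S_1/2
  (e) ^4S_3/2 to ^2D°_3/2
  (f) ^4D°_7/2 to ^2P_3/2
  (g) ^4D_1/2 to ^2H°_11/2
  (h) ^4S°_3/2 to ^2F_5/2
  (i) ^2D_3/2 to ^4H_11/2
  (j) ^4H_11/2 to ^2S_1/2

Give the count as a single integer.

0

(a) forbidden (parity, ΔL fail)
(b) forbidden (parity, ΔJ fail)
(c) forbidden (parity fails)
(d) forbidden (ΔL, ΔJ fail)
(e) forbidden (ΔS, ΔL fail)
(f) forbidden (ΔS, ΔJ fail)
(g) forbidden (ΔS, ΔL, ΔJ fail)
(h) forbidden (ΔS, ΔL fail)
(i) forbidden (parity, ΔS, ΔL, ΔJ fail)
(j) forbidden (parity, ΔS, ΔL, ΔJ fail)
Total allowed: 0 of 10.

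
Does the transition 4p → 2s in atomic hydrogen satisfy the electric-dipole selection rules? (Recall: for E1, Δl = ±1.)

allowed

l: 1 → 0 (Δl = -1). Δl = ±1 satisfied.
All E1 selection rules are satisfied.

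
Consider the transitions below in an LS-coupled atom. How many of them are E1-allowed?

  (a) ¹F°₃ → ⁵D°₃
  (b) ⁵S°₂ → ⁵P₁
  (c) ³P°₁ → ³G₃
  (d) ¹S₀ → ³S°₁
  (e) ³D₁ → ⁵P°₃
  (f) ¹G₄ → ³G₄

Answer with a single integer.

1

(a) forbidden (parity, ΔS fail)
(b) allowed
(c) forbidden (ΔL, ΔJ fail)
(d) forbidden (ΔS, ΔL fail)
(e) forbidden (ΔS, ΔJ fail)
(f) forbidden (parity, ΔS fail)
Total allowed: 1 of 6.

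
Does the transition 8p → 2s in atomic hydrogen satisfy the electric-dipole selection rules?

l: 1 → 0 (Δl = -1). Δl = ±1 ✓.
All E1 selection rules are satisfied.

allowed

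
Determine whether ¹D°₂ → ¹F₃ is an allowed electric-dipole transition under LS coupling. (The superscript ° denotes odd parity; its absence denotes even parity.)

allowed

Initial level: S=0, L=2, J=2, parity odd. Final level: S=0, L=3, J=3, parity even.
ΔS = 0: S: 0 → 0 — passes.
Parity must change: odd → even — passes.
ΔJ = 0, ±1 (not J=0↔0): J: 2 → 3, ΔJ = +1 — passes.
ΔL = 0, ±1 (not L=0↔0): L: 2 → 3, ΔL = +1 — passes.
All four E1 rules are satisfied.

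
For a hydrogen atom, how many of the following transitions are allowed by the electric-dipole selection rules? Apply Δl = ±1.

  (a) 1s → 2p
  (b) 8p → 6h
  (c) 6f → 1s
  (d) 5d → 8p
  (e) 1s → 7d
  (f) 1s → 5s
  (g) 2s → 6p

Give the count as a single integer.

(a) allowed
(b) forbidden — Δl = +4 (E1 requires Δl = ±1)
(c) forbidden — Δl = -3 (E1 requires Δl = ±1)
(d) allowed
(e) forbidden — Δl = +2 (E1 requires Δl = ±1)
(f) forbidden — Δl = +0 (E1 requires Δl = ±1)
(g) allowed
Total allowed: 3 of 7.

3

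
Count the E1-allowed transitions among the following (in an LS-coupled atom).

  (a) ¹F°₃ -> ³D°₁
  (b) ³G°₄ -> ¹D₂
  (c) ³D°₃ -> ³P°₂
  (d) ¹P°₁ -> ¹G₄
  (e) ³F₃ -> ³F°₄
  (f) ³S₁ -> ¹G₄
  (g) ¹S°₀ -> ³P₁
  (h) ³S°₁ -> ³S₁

(a) forbidden (parity, ΔS, ΔJ fail)
(b) forbidden (ΔS, ΔL, ΔJ fail)
(c) forbidden (parity fails)
(d) forbidden (ΔL, ΔJ fail)
(e) allowed
(f) forbidden (parity, ΔS, ΔL, ΔJ fail)
(g) forbidden (ΔS fails)
(h) forbidden (ΔL fails)
Total allowed: 1 of 8.

1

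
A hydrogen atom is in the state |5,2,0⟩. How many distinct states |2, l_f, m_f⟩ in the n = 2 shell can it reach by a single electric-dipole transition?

3

E1 requires Δl = ±1, so l_f ∈ {1, 3}; with 0 ≤ l_f ≤ n_f−1 = 1, the allowed l_f values are {1}.
For l_f = 1: m_f ∈ {m_i−1, m_i, m_i+1} ∩ [−1, 1] = {-1, 0, 1} → 3 states.
Total: 3.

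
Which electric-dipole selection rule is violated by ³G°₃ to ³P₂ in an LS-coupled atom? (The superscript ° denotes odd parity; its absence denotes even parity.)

Initial level: S=1, L=4, J=3, parity odd. Final level: S=1, L=1, J=2, parity even.
Parity must change: odd → even — passes.
ΔS = 0: S: 1 → 1 — passes.
ΔL = 0, ±1 (not L=0↔0): L: 4 → 1, ΔL = -3 — fails.
ΔJ = 0, ±1 (not J=0↔0): J: 3 → 2, ΔJ = -1 — passes.

the ΔL = 0, ±1 rule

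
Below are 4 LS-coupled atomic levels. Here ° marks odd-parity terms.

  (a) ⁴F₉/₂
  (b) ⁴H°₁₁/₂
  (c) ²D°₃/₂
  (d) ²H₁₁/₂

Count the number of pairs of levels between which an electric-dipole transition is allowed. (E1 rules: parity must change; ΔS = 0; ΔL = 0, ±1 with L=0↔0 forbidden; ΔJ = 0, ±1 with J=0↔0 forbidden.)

0

(a)–(b): forbidden (ΔL).
(a)–(c): forbidden (ΔS, ΔJ).
(a)–(d): forbidden (parity, ΔS, ΔL).
(b)–(c): forbidden (parity, ΔS, ΔL, ΔJ).
(b)–(d): forbidden (ΔS).
(c)–(d): forbidden (ΔL, ΔJ).
Allowed pairs: 0 of 6.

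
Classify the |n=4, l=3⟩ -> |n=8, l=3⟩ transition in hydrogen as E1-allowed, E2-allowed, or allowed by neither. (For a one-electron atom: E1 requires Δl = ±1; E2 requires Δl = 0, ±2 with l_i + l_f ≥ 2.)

E2

Δl = 3 − 3 = +0; l_i + l_f = 6.
E1 (Δl = ±1): not satisfied.
E2 (Δl = 0,±2, l_i+l_f ≥ 2): satisfied.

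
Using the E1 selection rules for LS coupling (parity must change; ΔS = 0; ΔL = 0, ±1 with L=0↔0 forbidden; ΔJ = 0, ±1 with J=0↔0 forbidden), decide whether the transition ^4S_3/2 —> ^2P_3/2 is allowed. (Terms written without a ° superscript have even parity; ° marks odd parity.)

ΔS = 0: S: 3/2 → 1/2 — ✗.
Parity must change: even → even — ✗.
ΔL = 0, ±1 (not L=0↔0): L: 0 → 1, ΔL = +1 — ✓.
ΔJ = 0, ±1 (not J=0↔0): J: 3/2 → 3/2, ΔJ = +0 — ✓.
Rule(s) violated: parity, ΔS.

forbidden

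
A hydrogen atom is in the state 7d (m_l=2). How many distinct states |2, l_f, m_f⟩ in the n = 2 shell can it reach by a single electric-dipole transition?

E1 requires Δl = ±1, so l_f ∈ {1, 3}; with 0 ≤ l_f ≤ n_f−1 = 1, the allowed l_f values are {1}.
For l_f = 1: m_f ∈ {m_i−1, m_i, m_i+1} ∩ [−1, 1] = {1} → 1 state.
Total: 1.

1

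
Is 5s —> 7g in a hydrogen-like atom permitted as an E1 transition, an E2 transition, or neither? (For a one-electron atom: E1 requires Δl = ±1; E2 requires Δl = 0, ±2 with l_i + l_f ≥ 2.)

neither

Δl = 4 − 0 = +4; l_i + l_f = 4.
E1 (Δl = ±1): not satisfied.
E2 (Δl = 0,±2, l_i+l_f ≥ 2): not satisfied.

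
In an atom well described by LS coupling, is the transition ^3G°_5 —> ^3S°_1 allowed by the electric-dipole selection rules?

Reading off the term symbols: S 1→1, L 4→0, J 5→1, parity odd→odd.
Parity must change: odd → odd — fails.
ΔS = 0: S: 1 → 1 — ok.
ΔL = 0, ±1 (not L=0↔0): L: 4 → 0, ΔL = -4 — fails.
ΔJ = 0, ±1 (not J=0↔0): J: 5 → 1, ΔJ = -4 — fails.
Rule(s) violated: parity, ΔL, ΔJ.

forbidden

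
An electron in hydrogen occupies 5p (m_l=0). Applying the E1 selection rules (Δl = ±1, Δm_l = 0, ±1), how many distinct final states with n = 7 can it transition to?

E1 requires Δl = ±1, so l_f ∈ {0, 2}; with 0 ≤ l_f ≤ n_f−1 = 6, the allowed l_f values are {0, 2}.
For l_f = 0: m_f ∈ {m_i−1, m_i, m_i+1} ∩ [−0, 0] = {0} → 1 state.
For l_f = 2: m_f ∈ {m_i−1, m_i, m_i+1} ∩ [−2, 2] = {-1, 0, 1} → 3 states.
Total: 4.

4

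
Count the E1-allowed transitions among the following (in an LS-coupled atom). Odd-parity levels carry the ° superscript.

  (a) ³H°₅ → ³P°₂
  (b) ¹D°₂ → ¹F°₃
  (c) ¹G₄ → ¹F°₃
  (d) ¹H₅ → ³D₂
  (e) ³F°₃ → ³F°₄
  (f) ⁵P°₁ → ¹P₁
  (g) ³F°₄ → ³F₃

2

(a) forbidden (parity, ΔL, ΔJ fail)
(b) forbidden (parity fails)
(c) allowed
(d) forbidden (parity, ΔS, ΔL, ΔJ fail)
(e) forbidden (parity fails)
(f) forbidden (ΔS fails)
(g) allowed
Total allowed: 2 of 7.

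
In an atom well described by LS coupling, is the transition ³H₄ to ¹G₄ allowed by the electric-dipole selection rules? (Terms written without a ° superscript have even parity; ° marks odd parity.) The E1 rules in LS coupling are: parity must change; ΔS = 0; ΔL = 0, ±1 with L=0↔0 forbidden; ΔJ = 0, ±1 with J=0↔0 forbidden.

Parity must change: even → even — ✗.
ΔS = 0: S: 1 → 0 — ✗.
ΔL = 0, ±1 (not L=0↔0): L: 5 → 4, ΔL = -1 — ✓.
ΔJ = 0, ±1 (not J=0↔0): J: 4 → 4, ΔJ = +0 — ✓.
Rule(s) violated: parity, ΔS.

forbidden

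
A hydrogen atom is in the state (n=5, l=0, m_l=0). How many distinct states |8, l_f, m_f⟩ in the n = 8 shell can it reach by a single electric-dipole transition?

3

E1 requires Δl = ±1, so l_f ∈ {-1, 1}; with 0 ≤ l_f ≤ n_f−1 = 7, the allowed l_f values are {1}.
For l_f = 1: m_f ∈ {m_i−1, m_i, m_i+1} ∩ [−1, 1] = {-1, 0, 1} → 3 states.
Total: 3.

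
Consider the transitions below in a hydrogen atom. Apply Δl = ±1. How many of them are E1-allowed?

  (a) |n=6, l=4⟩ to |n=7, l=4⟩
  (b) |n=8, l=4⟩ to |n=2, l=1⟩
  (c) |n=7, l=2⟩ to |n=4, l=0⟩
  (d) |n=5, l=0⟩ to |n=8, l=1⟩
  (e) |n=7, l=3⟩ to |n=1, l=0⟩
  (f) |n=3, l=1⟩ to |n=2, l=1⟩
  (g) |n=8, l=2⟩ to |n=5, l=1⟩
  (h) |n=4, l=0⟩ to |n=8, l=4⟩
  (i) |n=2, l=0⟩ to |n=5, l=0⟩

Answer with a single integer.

(a) forbidden — Δl = +0 (E1 requires Δl = ±1)
(b) forbidden — Δl = -3 (E1 requires Δl = ±1)
(c) forbidden — Δl = -2 (E1 requires Δl = ±1)
(d) allowed
(e) forbidden — Δl = -3 (E1 requires Δl = ±1)
(f) forbidden — Δl = +0 (E1 requires Δl = ±1)
(g) allowed
(h) forbidden — Δl = +4 (E1 requires Δl = ±1)
(i) forbidden — Δl = +0 (E1 requires Δl = ±1)
Total allowed: 2 of 9.

2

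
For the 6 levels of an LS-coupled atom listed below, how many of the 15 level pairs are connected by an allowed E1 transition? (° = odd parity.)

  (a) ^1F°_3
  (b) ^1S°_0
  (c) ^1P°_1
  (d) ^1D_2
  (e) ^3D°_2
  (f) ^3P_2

3

(a)–(b): forbidden (parity, ΔL, ΔJ).
(a)–(c): forbidden (parity, ΔL, ΔJ).
(a)–(d): allowed.
(a)–(e): forbidden (parity, ΔS).
(a)–(f): forbidden (ΔS, ΔL).
(b)–(c): forbidden (parity).
(b)–(d): forbidden (ΔL, ΔJ).
(b)–(e): forbidden (parity, ΔS, ΔL, ΔJ).
(b)–(f): forbidden (ΔS, ΔJ).
(c)–(d): allowed.
(c)–(e): forbidden (parity, ΔS).
(c)–(f): forbidden (ΔS).
(d)–(e): forbidden (ΔS).
(d)–(f): forbidden (parity, ΔS).
(e)–(f): allowed.
Allowed pairs: 3 of 15.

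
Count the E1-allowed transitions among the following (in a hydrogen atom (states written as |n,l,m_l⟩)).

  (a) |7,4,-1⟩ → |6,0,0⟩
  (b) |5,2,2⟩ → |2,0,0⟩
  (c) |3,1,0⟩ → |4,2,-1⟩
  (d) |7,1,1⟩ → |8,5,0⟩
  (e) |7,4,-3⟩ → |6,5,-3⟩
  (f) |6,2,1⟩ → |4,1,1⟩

(a) forbidden — Δl = -4 (E1 requires Δl = ±1)
(b) forbidden — Δl = -2 (E1 requires Δl = ±1); Δm_l = -2 (E1 requires Δm_l = 0, ±1)
(c) allowed
(d) forbidden — Δl = +4 (E1 requires Δl = ±1)
(e) allowed
(f) allowed
Total allowed: 3 of 6.

3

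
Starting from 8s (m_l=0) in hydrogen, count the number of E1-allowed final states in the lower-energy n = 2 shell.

E1 requires Δl = ±1, so l_f ∈ {-1, 1}; with 0 ≤ l_f ≤ n_f−1 = 1, the allowed l_f values are {1}.
For l_f = 1: m_f ∈ {m_i−1, m_i, m_i+1} ∩ [−1, 1] = {-1, 0, 1} → 3 states.
Total: 3.

3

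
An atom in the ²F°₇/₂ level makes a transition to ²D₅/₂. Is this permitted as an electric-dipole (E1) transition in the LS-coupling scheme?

Parity must change: odd → even — satisfied.
ΔS = 0: S: 1/2 → 1/2 — satisfied.
ΔL = 0, ±1 (not L=0↔0): L: 3 → 2, ΔL = -1 — satisfied.
ΔJ = 0, ±1 (not J=0↔0): J: 7/2 → 5/2, ΔJ = -1 — satisfied.
All four E1 rules are satisfied.

allowed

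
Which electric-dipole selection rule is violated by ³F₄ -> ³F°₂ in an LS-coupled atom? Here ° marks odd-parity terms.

Reading off the term symbols: S 1→1, L 3→3, J 4→2, parity even→odd.
Parity must change: even → odd — satisfied.
ΔS = 0: S: 1 → 1 — satisfied.
ΔL = 0, ±1 (not L=0↔0): L: 3 → 3, ΔL = +0 — satisfied.
ΔJ = 0, ±1 (not J=0↔0): J: 4 → 2, ΔJ = -2 — violated.

the ΔJ = 0, ±1 rule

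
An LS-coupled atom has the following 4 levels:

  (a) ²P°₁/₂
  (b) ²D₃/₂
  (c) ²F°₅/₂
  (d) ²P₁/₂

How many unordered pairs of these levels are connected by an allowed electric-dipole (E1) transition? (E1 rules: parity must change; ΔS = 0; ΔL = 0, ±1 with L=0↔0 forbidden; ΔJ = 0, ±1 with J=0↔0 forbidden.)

(a)–(b): allowed.
(a)–(c): forbidden (parity, ΔL, ΔJ).
(a)–(d): allowed.
(b)–(c): allowed.
(b)–(d): forbidden (parity).
(c)–(d): forbidden (ΔL, ΔJ).
Allowed pairs: 3 of 6.

3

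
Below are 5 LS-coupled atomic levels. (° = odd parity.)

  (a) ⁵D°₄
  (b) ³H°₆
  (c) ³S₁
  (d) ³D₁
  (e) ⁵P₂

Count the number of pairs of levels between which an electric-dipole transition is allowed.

0

(a)–(b): forbidden (parity, ΔS, ΔL, ΔJ).
(a)–(c): forbidden (ΔS, ΔL, ΔJ).
(a)–(d): forbidden (ΔS, ΔJ).
(a)–(e): forbidden (ΔJ).
(b)–(c): forbidden (ΔL, ΔJ).
(b)–(d): forbidden (ΔL, ΔJ).
(b)–(e): forbidden (ΔS, ΔL, ΔJ).
(c)–(d): forbidden (parity, ΔL).
(c)–(e): forbidden (parity, ΔS).
(d)–(e): forbidden (parity, ΔS).
Allowed pairs: 0 of 10.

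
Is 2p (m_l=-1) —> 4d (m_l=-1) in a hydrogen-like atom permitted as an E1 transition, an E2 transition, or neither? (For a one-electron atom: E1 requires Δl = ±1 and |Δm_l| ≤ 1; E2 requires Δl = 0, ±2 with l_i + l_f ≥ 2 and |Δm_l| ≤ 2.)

E1

Δl = 2 − 1 = +1; l_i + l_f = 3.
Δm_l = +0.
E1 (Δl = ±1, |Δm_l| ≤ 1): satisfied.
E2 (Δl = 0,±2, l_i+l_f ≥ 2, |Δm_l| ≤ 2): not satisfied.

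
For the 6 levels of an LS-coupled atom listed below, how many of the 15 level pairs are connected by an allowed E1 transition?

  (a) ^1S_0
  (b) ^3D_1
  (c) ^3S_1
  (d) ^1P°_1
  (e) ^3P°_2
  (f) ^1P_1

4

(a)–(b): forbidden (parity, ΔS, ΔL).
(a)–(c): forbidden (parity, ΔS, ΔL).
(a)–(d): allowed.
(a)–(e): forbidden (ΔS, ΔJ).
(a)–(f): forbidden (parity).
(b)–(c): forbidden (parity, ΔL).
(b)–(d): forbidden (ΔS).
(b)–(e): allowed.
(b)–(f): forbidden (parity, ΔS).
(c)–(d): forbidden (ΔS).
(c)–(e): allowed.
(c)–(f): forbidden (parity, ΔS).
(d)–(e): forbidden (parity, ΔS).
(d)–(f): allowed.
(e)–(f): forbidden (ΔS).
Allowed pairs: 4 of 15.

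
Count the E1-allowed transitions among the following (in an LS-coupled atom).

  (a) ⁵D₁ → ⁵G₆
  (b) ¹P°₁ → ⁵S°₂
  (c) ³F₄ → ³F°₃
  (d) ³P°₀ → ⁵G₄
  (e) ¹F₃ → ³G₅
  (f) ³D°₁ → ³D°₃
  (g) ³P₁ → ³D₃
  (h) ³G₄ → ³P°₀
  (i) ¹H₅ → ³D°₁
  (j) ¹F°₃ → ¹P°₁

1

(a) forbidden (parity, ΔL, ΔJ fail)
(b) forbidden (parity, ΔS fail)
(c) allowed
(d) forbidden (ΔS, ΔL, ΔJ fail)
(e) forbidden (parity, ΔS, ΔJ fail)
(f) forbidden (parity, ΔJ fail)
(g) forbidden (parity, ΔJ fail)
(h) forbidden (ΔL, ΔJ fail)
(i) forbidden (ΔS, ΔL, ΔJ fail)
(j) forbidden (parity, ΔL, ΔJ fail)
Total allowed: 1 of 10.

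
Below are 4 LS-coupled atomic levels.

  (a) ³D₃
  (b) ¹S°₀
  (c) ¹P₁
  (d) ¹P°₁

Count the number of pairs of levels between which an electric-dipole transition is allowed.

2

(a)–(b): forbidden (ΔS, ΔL, ΔJ).
(a)–(c): forbidden (parity, ΔS, ΔJ).
(a)–(d): forbidden (ΔS, ΔJ).
(b)–(c): allowed.
(b)–(d): forbidden (parity).
(c)–(d): allowed.
Allowed pairs: 2 of 6.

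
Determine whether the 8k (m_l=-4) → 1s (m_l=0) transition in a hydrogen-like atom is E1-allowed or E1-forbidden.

forbidden

Δl = 0 − 7 = -7; the E1 rule Δl = ±1 is fails.
m_l: -4 → 0 (Δm_l = +4). |Δm_l| ≤ 1 fails.
The transition is electric-dipole forbidden.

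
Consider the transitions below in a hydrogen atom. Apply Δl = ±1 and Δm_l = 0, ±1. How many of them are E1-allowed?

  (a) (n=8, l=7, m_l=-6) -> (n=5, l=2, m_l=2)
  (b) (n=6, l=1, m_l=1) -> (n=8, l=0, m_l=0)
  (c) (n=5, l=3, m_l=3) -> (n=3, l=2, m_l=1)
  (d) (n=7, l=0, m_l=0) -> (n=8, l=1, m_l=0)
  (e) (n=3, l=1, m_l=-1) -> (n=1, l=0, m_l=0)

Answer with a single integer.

(a) forbidden — Δl = -5 (E1 requires Δl = ±1); Δm_l = +8 (E1 requires Δm_l = 0, ±1)
(b) allowed
(c) forbidden — Δm_l = -2 (E1 requires Δm_l = 0, ±1)
(d) allowed
(e) allowed
Total allowed: 3 of 5.

3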